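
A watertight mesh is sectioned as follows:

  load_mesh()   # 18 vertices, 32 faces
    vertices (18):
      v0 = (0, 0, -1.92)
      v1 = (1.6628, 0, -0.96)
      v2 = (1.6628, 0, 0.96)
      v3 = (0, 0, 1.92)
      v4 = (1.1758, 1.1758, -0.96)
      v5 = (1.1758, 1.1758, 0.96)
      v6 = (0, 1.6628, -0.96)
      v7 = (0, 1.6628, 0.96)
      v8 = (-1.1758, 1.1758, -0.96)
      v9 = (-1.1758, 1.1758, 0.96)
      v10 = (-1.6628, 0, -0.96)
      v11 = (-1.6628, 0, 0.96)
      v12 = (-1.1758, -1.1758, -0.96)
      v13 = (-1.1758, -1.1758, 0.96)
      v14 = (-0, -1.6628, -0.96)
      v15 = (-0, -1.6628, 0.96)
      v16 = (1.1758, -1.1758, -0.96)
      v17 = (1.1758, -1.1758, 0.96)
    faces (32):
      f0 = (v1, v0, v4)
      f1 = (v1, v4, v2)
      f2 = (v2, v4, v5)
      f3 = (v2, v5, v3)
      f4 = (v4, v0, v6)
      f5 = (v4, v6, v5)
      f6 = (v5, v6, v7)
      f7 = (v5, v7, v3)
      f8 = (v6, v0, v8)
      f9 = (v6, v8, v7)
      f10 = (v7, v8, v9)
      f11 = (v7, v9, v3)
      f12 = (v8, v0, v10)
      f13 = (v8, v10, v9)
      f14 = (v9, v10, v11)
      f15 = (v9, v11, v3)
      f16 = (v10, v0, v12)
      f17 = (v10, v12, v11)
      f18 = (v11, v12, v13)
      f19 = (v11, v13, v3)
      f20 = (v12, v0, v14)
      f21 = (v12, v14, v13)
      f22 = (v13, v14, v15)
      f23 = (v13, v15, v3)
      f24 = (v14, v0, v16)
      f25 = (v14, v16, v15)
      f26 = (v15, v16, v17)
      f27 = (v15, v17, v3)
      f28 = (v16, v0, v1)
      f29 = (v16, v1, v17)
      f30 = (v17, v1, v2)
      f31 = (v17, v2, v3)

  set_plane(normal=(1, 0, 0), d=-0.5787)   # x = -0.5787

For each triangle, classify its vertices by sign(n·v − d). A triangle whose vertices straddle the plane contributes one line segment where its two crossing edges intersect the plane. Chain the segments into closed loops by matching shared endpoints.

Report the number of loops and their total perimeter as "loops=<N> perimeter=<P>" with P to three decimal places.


loops=1 perimeter=10.120

Straddling triangles (12 of 32):
  (v6,v0,v8) [++-] → (-0.5787, 0.5787, -1.44751)–(-0.5787, 1.42311, -0.96)  len=0.9750
  (v6,v8,v7) [+-+] → (-0.5787, 1.42311, -0.96)–(-0.5787, 1.42311, 0.015023)  len=0.9750
  (v7,v8,v9) [+--] → (-0.5787, 1.42311, 0.015023)–(-0.5787, 1.42311, 0.96)  len=0.9450
  (v7,v9,v3) [+-+] → (-0.5787, 1.42311, 0.96)–(-0.5787, 0.5787, 1.44751)  len=0.9750
  (v8,v0,v10) [-+-] → (-0.5787, 0.5787, -1.44751)–(-0.5787, 0, -1.58589)  len=0.5950
  (v9,v11,v3) [--+] → (-0.5787, 0, 1.58589)–(-0.5787, 0.5787, 1.44751)  len=0.5950
  (v10,v0,v12) [-+-] → (-0.5787, 0, -1.58589)–(-0.5787, -0.5787, -1.44751)  len=0.5950
  (v11,v13,v3) [--+] → (-0.5787, -0.5787, 1.44751)–(-0.5787, 0, 1.58589)  len=0.5950
  (v12,v0,v14) [-++] → (-0.5787, -0.5787, -1.44751)–(-0.5787, -1.42311, -0.96)  len=0.9750
  (v12,v14,v13) [-+-] → (-0.5787, -1.42311, -0.96)–(-0.5787, -1.42311, -0.015023)  len=0.9450
  (v13,v14,v15) [-++] → (-0.5787, -1.42311, -0.015023)–(-0.5787, -1.42311, 0.96)  len=0.9750
  (v13,v15,v3) [-++] → (-0.5787, -1.42311, 0.96)–(-0.5787, -0.5787, 1.44751)  len=0.9750

Chained into 1 loop(s):
  loop 1: 12 segments, perimeter = 10.1202
Total perimeter = 10.120


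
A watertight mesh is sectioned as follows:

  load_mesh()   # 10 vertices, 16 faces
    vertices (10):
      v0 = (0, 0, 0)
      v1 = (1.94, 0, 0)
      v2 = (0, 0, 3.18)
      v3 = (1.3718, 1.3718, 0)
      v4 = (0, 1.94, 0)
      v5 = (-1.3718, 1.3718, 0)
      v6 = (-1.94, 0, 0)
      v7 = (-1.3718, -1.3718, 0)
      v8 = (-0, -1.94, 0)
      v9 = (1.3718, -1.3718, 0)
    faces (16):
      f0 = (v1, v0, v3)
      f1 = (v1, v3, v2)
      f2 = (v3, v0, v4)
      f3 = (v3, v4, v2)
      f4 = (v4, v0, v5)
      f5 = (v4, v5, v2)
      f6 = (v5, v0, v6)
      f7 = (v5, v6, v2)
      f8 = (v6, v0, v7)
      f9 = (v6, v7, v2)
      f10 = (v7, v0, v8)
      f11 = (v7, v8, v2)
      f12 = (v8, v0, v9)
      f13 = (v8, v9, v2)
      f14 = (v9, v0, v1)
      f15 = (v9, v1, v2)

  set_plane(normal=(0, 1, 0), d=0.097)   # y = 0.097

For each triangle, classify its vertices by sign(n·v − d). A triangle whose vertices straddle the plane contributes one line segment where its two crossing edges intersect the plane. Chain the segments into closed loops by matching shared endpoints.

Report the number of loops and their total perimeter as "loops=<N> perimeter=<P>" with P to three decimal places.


Straddling triangles (8 of 16):
  (v1,v0,v3) [--+] → (0.097, 0.097, 0)–(1.89982, 0.097, 0)  len=1.8028
  (v1,v3,v2) [-+-] → (1.89982, 0.097, 0)–(0.097, 0.097, 2.95514)  len=3.4617
  (v3,v0,v4) [+-+] → (0.097, 0.097, 0)–(0, 0.097, 0)  len=0.0970
  (v3,v4,v2) [++-] → (0, 0.097, 3.021)–(0.097, 0.097, 2.95514)  len=0.1172
  (v4,v0,v5) [+-+] → (0, 0.097, 0)–(-0.097, 0.097, 0)  len=0.0970
  (v4,v5,v2) [++-] → (-0.097, 0.097, 2.95514)–(0, 0.097, 3.021)  len=0.1172
  (v5,v0,v6) [+--] → (-0.097, 0.097, 0)–(-1.89982, 0.097, 0)  len=1.8028
  (v5,v6,v2) [+--] → (-1.89982, 0.097, 0)–(-0.097, 0.097, 2.95514)  len=3.4617

Chained into 1 loop(s):
  loop 1: 8 segments, perimeter = 10.9574
Total perimeter = 10.957

loops=1 perimeter=10.957


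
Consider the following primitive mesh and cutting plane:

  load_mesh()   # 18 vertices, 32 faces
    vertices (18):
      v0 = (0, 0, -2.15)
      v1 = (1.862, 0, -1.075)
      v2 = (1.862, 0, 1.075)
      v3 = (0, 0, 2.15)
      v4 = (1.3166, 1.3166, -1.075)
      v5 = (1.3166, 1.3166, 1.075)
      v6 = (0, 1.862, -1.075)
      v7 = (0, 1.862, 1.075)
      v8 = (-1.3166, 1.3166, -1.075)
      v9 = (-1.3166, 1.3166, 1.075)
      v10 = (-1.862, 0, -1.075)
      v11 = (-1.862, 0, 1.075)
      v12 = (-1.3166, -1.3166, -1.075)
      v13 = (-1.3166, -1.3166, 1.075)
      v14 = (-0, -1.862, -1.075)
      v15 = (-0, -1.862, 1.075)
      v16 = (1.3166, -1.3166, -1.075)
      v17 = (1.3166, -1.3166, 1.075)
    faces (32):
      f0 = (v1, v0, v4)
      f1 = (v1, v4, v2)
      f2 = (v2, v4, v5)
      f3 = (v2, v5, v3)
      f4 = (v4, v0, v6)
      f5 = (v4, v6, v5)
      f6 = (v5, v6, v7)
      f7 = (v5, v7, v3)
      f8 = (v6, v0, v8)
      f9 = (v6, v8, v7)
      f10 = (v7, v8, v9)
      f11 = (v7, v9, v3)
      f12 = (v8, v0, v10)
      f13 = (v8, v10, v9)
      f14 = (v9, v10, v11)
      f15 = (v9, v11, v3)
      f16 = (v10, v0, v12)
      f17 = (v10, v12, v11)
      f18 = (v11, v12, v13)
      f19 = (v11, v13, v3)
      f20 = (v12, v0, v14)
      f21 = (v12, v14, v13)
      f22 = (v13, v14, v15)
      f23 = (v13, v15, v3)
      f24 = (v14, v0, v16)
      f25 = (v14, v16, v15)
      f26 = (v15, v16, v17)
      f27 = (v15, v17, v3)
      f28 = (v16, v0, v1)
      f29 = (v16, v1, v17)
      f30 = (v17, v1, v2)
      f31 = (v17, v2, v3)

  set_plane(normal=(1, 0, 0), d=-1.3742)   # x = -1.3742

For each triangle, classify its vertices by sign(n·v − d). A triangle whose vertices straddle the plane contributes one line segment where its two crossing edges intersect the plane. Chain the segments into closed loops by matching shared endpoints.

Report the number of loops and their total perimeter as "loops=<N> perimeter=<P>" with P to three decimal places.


Straddling triangles (8 of 32):
  (v8,v0,v10) [++-] → (-1.3742, 0, -1.35662)–(-1.3742, 1.17755, -1.075)  len=1.2108
  (v8,v10,v9) [+-+] → (-1.3742, 1.17755, -1.075)–(-1.3742, 1.17755, 0.847937)  len=1.9229
  (v9,v10,v11) [+--] → (-1.3742, 1.17755, 0.847937)–(-1.3742, 1.17755, 1.075)  len=0.2271
  (v9,v11,v3) [+-+] → (-1.3742, 1.17755, 1.075)–(-1.3742, 0, 1.35662)  len=1.2108
  (v10,v0,v12) [-++] → (-1.3742, 0, -1.35662)–(-1.3742, -1.17755, -1.075)  len=1.2108
  (v10,v12,v11) [-+-] → (-1.3742, -1.17755, -1.075)–(-1.3742, -1.17755, -0.847937)  len=0.2271
  (v11,v12,v13) [-++] → (-1.3742, -1.17755, -0.847937)–(-1.3742, -1.17755, 1.075)  len=1.9229
  (v11,v13,v3) [-++] → (-1.3742, -1.17755, 1.075)–(-1.3742, 0, 1.35662)  len=1.2108

Chained into 1 loop(s):
  loop 1: 8 segments, perimeter = 9.1430
Total perimeter = 9.143

loops=1 perimeter=9.143


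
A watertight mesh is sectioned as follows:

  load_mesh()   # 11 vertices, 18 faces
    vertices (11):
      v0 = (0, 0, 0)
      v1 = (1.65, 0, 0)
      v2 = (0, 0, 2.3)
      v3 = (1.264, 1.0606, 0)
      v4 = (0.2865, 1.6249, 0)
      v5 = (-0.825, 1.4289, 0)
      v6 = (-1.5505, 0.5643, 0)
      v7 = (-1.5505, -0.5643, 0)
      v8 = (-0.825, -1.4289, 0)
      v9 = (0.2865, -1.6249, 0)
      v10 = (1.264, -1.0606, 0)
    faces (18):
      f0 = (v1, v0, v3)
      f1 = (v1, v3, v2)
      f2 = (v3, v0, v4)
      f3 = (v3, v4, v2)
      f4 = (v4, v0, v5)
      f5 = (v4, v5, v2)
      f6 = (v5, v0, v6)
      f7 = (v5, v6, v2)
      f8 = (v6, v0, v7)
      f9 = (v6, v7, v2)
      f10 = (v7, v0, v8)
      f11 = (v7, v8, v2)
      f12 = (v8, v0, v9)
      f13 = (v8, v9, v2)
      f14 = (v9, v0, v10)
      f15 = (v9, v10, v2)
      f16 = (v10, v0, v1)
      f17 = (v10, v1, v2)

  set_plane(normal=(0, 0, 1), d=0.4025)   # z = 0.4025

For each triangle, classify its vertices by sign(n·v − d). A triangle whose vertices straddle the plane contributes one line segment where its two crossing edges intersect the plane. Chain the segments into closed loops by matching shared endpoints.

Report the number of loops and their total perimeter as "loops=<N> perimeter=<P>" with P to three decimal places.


Straddling triangles (9 of 18):
  (v1,v3,v2) [--+] → (1.0428, 0.874995, 0.4025)–(1.36125, 0, 0.4025)  len=0.9311
  (v3,v4,v2) [--+] → (0.236362, 1.34054, 0.4025)–(1.0428, 0.874995, 0.4025)  len=0.9312
  (v4,v5,v2) [--+] → (-0.680625, 1.17884, 0.4025)–(0.236362, 1.34054, 0.4025)  len=0.9311
  (v5,v6,v2) [--+] → (-1.27916, 0.465548, 0.4025)–(-0.680625, 1.17884, 0.4025)  len=0.9311
  (v6,v7,v2) [--+] → (-1.27916, -0.465548, 0.4025)–(-1.27916, 0.465548, 0.4025)  len=0.9311
  (v7,v8,v2) [--+] → (-0.680625, -1.17884, 0.4025)–(-1.27916, -0.465548, 0.4025)  len=0.9311
  (v8,v9,v2) [--+] → (0.236362, -1.34054, 0.4025)–(-0.680625, -1.17884, 0.4025)  len=0.9311
  (v9,v10,v2) [--+] → (1.0428, -0.874995, 0.4025)–(0.236362, -1.34054, 0.4025)  len=0.9312
  (v10,v1,v2) [--+] → (1.36125, 0, 0.4025)–(1.0428, -0.874995, 0.4025)  len=0.9311

Chained into 1 loop(s):
  loop 1: 9 segments, perimeter = 8.3803
Total perimeter = 8.380

loops=1 perimeter=8.380


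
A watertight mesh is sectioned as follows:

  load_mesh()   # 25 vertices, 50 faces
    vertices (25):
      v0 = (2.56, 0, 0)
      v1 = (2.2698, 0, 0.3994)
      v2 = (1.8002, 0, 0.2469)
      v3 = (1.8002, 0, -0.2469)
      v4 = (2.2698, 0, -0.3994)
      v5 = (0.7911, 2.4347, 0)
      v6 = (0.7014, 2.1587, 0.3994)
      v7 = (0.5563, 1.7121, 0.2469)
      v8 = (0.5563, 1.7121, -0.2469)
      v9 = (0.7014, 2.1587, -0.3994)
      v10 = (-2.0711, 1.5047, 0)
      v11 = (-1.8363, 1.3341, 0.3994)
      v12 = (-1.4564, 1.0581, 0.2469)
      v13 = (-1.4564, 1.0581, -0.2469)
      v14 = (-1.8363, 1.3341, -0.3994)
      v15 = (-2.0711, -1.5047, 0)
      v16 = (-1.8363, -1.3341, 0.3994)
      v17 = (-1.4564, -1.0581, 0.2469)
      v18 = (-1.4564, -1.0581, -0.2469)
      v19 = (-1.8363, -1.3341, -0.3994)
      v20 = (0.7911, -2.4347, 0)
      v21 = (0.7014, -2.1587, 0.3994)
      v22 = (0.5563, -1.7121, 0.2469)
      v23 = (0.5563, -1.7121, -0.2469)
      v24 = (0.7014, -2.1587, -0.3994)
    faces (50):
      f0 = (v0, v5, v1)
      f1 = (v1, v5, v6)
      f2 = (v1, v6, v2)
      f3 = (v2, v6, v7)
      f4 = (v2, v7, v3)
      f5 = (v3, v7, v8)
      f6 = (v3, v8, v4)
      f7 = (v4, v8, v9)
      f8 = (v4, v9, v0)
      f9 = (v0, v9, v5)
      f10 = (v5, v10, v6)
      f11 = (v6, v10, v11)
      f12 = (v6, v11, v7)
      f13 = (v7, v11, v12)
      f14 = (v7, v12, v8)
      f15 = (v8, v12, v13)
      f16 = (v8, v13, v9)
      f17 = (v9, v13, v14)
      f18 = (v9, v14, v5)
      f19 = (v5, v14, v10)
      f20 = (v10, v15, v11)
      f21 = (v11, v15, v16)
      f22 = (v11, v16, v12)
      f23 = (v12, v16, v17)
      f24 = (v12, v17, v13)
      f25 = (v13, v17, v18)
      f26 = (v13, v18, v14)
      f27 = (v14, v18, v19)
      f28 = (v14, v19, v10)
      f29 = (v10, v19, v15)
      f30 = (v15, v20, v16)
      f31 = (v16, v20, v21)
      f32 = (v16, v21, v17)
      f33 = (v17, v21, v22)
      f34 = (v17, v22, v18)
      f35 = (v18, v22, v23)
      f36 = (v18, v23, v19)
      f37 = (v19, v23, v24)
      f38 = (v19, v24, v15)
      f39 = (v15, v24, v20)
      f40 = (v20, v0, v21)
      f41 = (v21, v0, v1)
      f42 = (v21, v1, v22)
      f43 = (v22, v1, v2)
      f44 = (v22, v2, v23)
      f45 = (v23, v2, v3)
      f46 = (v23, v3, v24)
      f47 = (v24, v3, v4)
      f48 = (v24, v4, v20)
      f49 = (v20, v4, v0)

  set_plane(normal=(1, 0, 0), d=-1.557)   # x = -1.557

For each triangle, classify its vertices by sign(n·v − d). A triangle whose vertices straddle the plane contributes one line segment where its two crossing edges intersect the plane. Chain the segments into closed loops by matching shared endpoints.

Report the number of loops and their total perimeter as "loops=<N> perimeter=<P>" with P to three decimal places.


Straddling triangles (18 of 50):
  (v5,v10,v6) [+-+] → (-1.557, 1.67174, 0)–(-1.557, 1.62597, 0.0740601)  len=0.0871
  (v6,v10,v11) [+--] → (-1.557, 1.62597, 0.0740601)–(-1.557, 1.42486, 0.3994)  len=0.3825
  (v6,v11,v7) [+-+] → (-1.557, 1.42486, 0.3994)–(-1.557, 1.37823, 0.381598)  len=0.0499
  (v7,v11,v12) [+-+] → (-1.557, 1.37823, 0.381598)–(-1.557, 1.13119, 0.287283)  len=0.2644
  (v9,v13,v14) [++-] → (-1.557, 1.13119, -0.287283)–(-1.557, 1.42486, -0.3994)  len=0.3143
  (v9,v14,v5) [+-+] → (-1.557, 1.42486, -0.3994)–(-1.557, 1.4511, -0.356943)  len=0.0499
  (v5,v14,v10) [+--] → (-1.557, 1.4511, -0.356943)–(-1.557, 1.67174, 0)  len=0.4196
  (v11,v16,v12) [--+] → (-1.557, 0.42463, 0.287283)–(-1.557, 1.13119, 0.287283)  len=0.7066
  (v12,v16,v17) [+-+] → (-1.557, 0.42463, 0.287283)–(-1.557, -1.13119, 0.287283)  len=1.5558
  (v13,v18,v14) [++-] → (-1.557, -0.42463, -0.287283)–(-1.557, 1.13119, -0.287283)  len=1.5558
  (v14,v18,v19) [-+-] → (-1.557, -0.42463, -0.287283)–(-1.557, -1.13119, -0.287283)  len=0.7066
  (v15,v20,v16) [-+-] → (-1.557, -1.67174, 0)–(-1.557, -1.4511, 0.356943)  len=0.4196
  (v16,v20,v21) [-++] → (-1.557, -1.4511, 0.356943)–(-1.557, -1.42486, 0.3994)  len=0.0499
  (v16,v21,v17) [-++] → (-1.557, -1.42486, 0.3994)–(-1.557, -1.13119, 0.287283)  len=0.3143
  (v18,v23,v19) [++-] → (-1.557, -1.37823, -0.381598)–(-1.557, -1.13119, -0.287283)  len=0.2644
  (v19,v23,v24) [-++] → (-1.557, -1.37823, -0.381598)–(-1.557, -1.42486, -0.3994)  len=0.0499
  (v19,v24,v15) [-+-] → (-1.557, -1.42486, -0.3994)–(-1.557, -1.62597, -0.0740601)  len=0.3825
  (v15,v24,v20) [-++] → (-1.557, -1.62597, -0.0740601)–(-1.557, -1.67174, 0)  len=0.0871

Chained into 1 loop(s):
  loop 1: 18 segments, perimeter = 7.6603
Total perimeter = 7.660

loops=1 perimeter=7.660


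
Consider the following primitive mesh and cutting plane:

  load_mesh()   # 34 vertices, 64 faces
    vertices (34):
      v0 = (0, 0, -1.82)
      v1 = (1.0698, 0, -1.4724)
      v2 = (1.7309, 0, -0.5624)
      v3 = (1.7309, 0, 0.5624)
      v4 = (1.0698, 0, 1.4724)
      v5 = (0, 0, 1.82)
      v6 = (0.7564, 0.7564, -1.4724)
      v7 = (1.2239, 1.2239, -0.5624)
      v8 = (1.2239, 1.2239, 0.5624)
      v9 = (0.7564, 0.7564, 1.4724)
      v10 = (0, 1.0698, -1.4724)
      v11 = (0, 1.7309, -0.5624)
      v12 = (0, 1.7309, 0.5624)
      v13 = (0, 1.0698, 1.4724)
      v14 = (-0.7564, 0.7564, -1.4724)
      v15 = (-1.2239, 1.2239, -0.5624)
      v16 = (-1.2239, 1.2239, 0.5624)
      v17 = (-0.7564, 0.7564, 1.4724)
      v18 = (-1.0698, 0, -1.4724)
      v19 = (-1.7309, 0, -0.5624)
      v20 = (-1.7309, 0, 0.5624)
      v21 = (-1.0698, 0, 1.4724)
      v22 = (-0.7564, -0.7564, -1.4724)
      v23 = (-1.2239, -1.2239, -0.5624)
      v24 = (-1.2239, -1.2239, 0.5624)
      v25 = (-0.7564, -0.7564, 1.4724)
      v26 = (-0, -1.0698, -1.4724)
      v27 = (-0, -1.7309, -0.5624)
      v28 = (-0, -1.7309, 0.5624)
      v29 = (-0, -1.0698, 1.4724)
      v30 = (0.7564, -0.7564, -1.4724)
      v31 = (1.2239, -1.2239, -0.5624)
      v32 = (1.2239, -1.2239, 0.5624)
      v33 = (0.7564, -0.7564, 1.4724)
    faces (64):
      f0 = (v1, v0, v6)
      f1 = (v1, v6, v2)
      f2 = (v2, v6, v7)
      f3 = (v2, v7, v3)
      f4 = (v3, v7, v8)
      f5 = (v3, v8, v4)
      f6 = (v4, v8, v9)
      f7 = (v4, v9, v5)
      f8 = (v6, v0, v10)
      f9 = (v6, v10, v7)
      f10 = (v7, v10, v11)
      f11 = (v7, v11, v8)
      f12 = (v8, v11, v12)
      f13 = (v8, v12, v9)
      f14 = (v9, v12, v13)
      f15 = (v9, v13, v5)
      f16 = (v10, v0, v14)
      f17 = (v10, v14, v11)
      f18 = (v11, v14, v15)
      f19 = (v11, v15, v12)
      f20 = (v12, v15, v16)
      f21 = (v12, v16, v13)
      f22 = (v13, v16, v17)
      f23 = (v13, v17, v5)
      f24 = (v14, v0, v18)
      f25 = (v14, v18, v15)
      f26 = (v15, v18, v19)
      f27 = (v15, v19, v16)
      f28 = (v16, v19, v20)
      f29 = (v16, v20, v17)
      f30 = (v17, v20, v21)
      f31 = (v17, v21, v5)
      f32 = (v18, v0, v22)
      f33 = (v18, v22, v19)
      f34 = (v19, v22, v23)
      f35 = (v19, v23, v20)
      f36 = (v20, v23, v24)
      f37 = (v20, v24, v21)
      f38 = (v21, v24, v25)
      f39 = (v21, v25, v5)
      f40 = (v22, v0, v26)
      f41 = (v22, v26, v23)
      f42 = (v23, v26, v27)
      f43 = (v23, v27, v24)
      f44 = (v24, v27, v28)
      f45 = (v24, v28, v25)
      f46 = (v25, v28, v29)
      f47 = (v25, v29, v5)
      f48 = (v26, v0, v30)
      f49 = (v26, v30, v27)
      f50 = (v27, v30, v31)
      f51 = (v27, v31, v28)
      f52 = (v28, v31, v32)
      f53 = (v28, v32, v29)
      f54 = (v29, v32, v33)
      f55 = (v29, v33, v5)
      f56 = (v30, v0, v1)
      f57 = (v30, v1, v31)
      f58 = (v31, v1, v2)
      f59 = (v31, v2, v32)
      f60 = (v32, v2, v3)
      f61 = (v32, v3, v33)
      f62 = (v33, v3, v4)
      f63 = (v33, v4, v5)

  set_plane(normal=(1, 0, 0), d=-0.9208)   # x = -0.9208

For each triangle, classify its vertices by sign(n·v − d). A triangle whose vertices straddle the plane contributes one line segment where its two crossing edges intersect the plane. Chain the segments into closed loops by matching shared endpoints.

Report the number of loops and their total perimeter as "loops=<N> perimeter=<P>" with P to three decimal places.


Straddling triangles (20 of 64):
  (v11,v14,v15) [++-] → (-0.9208, 0.9208, -1.15239)–(-0.9208, 1.34946, -0.5624)  len=0.7293
  (v11,v15,v12) [+-+] → (-0.9208, 1.34946, -0.5624)–(-0.9208, 1.34946, -0.283842)  len=0.2786
  (v12,v15,v16) [+--] → (-0.9208, 1.34946, -0.283842)–(-0.9208, 1.34946, 0.5624)  len=0.8462
  (v12,v16,v13) [+-+] → (-0.9208, 1.34946, 0.5624)–(-0.9208, 1.18574, 0.787762)  len=0.2786
  (v13,v16,v17) [+-+] → (-0.9208, 1.18574, 0.787762)–(-0.9208, 0.9208, 1.15239)  len=0.4507
  (v14,v0,v18) [++-] → (-0.9208, 0, -1.52081)–(-0.9208, 0.359616, -1.4724)  len=0.3629
  (v14,v18,v15) [+--] → (-0.9208, 0.359616, -1.4724)–(-0.9208, 0.9208, -1.15239)  len=0.6460
  (v16,v20,v17) [--+] → (-0.9208, 0.628794, 1.31888)–(-0.9208, 0.9208, 1.15239)  len=0.3361
  (v17,v20,v21) [+--] → (-0.9208, 0.628794, 1.31888)–(-0.9208, 0.359616, 1.4724)  len=0.3099
  (v17,v21,v5) [+-+] → (-0.9208, 0.359616, 1.4724)–(-0.9208, 0, 1.52081)  len=0.3629
  (v18,v0,v22) [-++] → (-0.9208, 0, -1.52081)–(-0.9208, -0.359616, -1.4724)  len=0.3629
  (v18,v22,v19) [-+-] → (-0.9208, -0.359616, -1.4724)–(-0.9208, -0.628794, -1.31888)  len=0.3099
  (v19,v22,v23) [-+-] → (-0.9208, -0.628794, -1.31888)–(-0.9208, -0.9208, -1.15239)  len=0.3361
  (v21,v24,v25) [--+] → (-0.9208, -0.9208, 1.15239)–(-0.9208, -0.359616, 1.4724)  len=0.6460
  (v21,v25,v5) [-++] → (-0.9208, -0.359616, 1.4724)–(-0.9208, 0, 1.52081)  len=0.3629
  (v22,v26,v23) [++-] → (-0.9208, -1.18574, -0.787762)–(-0.9208, -0.9208, -1.15239)  len=0.4507
  (v23,v26,v27) [-++] → (-0.9208, -1.18574, -0.787762)–(-0.9208, -1.34946, -0.5624)  len=0.2786
  (v23,v27,v24) [-+-] → (-0.9208, -1.34946, -0.5624)–(-0.9208, -1.34946, 0.283842)  len=0.8462
  (v24,v27,v28) [-++] → (-0.9208, -1.34946, 0.283842)–(-0.9208, -1.34946, 0.5624)  len=0.2786
  (v24,v28,v25) [-++] → (-0.9208, -1.34946, 0.5624)–(-0.9208, -0.9208, 1.15239)  len=0.7293

Chained into 1 loop(s):
  loop 1: 20 segments, perimeter = 9.2022
Total perimeter = 9.202

loops=1 perimeter=9.202


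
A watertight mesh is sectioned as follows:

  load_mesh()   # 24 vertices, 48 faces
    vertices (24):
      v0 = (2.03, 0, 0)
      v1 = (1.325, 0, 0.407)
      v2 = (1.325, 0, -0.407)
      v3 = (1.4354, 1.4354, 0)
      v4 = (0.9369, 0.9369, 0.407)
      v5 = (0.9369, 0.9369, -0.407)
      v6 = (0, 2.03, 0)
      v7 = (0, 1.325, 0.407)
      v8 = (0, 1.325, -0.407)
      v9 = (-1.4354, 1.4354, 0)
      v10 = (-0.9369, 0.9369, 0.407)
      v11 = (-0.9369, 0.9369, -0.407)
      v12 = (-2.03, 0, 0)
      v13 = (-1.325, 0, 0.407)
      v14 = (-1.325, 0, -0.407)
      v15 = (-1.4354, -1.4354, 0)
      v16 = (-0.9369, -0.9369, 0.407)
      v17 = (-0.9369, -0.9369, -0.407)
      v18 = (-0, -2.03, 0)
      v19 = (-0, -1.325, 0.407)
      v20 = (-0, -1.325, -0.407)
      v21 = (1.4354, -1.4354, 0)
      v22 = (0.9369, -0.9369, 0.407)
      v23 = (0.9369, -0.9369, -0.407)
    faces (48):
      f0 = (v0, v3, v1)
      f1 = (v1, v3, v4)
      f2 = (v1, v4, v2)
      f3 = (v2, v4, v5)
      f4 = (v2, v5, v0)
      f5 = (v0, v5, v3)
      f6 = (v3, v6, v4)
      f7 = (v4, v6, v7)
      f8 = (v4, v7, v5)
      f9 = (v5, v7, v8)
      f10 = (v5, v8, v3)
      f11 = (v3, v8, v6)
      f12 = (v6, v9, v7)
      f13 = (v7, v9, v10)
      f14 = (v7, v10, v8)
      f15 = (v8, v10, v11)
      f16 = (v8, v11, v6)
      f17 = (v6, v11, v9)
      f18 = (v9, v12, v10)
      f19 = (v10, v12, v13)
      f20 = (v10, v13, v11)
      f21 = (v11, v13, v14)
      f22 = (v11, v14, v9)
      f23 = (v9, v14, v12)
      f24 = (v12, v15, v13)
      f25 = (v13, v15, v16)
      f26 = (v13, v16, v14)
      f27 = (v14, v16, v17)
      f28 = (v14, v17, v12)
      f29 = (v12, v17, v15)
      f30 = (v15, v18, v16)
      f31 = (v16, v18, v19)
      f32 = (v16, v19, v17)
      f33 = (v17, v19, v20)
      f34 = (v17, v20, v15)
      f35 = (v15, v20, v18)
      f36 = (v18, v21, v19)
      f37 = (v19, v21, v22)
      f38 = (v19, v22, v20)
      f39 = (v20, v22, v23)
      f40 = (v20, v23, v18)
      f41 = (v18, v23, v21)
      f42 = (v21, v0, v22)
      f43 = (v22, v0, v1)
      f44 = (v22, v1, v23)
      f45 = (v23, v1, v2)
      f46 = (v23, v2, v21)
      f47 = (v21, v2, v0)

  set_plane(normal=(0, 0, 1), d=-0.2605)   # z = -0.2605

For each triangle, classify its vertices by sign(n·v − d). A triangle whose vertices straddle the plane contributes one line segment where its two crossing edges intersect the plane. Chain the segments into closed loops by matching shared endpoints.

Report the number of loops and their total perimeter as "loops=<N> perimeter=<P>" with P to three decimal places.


loops=2 perimeter=17.779

Straddling triangles (32 of 48):
  (v1,v4,v2) [++-] → (1.25515, 0.168619, -0.2605)–(1.325, 0, -0.2605)  len=0.1825
  (v2,v4,v5) [-+-] → (1.25515, 0.168619, -0.2605)–(0.9369, 0.9369, -0.2605)  len=0.8316
  (v2,v5,v0) [--+] → (1.33036, 0.599662, -0.2605)–(1.57877, 0, -0.2605)  len=0.6491
  (v0,v5,v3) [+-+] → (1.33036, 0.599662, -0.2605)–(1.11634, 1.11634, -0.2605)  len=0.5592
  (v4,v7,v5) [++-] → (0.768281, 1.00675, -0.2605)–(0.9369, 0.9369, -0.2605)  len=0.1825
  (v5,v7,v8) [-+-] → (0.768281, 1.00675, -0.2605)–(0, 1.325, -0.2605)  len=0.8316
  (v5,v8,v3) [--+] → (0.516673, 1.36474, -0.2605)–(1.11634, 1.11634, -0.2605)  len=0.6491
  (v3,v8,v6) [+-+] → (0.516673, 1.36474, -0.2605)–(0, 1.57877, -0.2605)  len=0.5592
  (v7,v10,v8) [++-] → (-0.168619, 1.25515, -0.2605)–(0, 1.325, -0.2605)  len=0.1825
  (v8,v10,v11) [-+-] → (-0.168619, 1.25515, -0.2605)–(-0.9369, 0.9369, -0.2605)  len=0.8316
  (v8,v11,v6) [--+] → (-0.599662, 1.33036, -0.2605)–(0, 1.57877, -0.2605)  len=0.6491
  (v6,v11,v9) [+-+] → (-0.599662, 1.33036, -0.2605)–(-1.11634, 1.11634, -0.2605)  len=0.5592
  (v10,v13,v11) [++-] → (-1.00675, 0.768281, -0.2605)–(-0.9369, 0.9369, -0.2605)  len=0.1825
  (v11,v13,v14) [-+-] → (-1.00675, 0.768281, -0.2605)–(-1.325, 0, -0.2605)  len=0.8316
  (v11,v14,v9) [--+] → (-1.36474, 0.516673, -0.2605)–(-1.11634, 1.11634, -0.2605)  len=0.6491
  (v9,v14,v12) [+-+] → (-1.36474, 0.516673, -0.2605)–(-1.57877, 0, -0.2605)  len=0.5592
  (v13,v16,v14) [++-] → (-1.25515, -0.168619, -0.2605)–(-1.325, 0, -0.2605)  len=0.1825
  (v14,v16,v17) [-+-] → (-1.25515, -0.168619, -0.2605)–(-0.9369, -0.9369, -0.2605)  len=0.8316
  (v14,v17,v12) [--+] → (-1.33036, -0.599662, -0.2605)–(-1.57877, 0, -0.2605)  len=0.6491
  (v12,v17,v15) [+-+] → (-1.33036, -0.599662, -0.2605)–(-1.11634, -1.11634, -0.2605)  len=0.5592
  (v16,v19,v17) [++-] → (-0.768281, -1.00675, -0.2605)–(-0.9369, -0.9369, -0.2605)  len=0.1825
  (v17,v19,v20) [-+-] → (-0.768281, -1.00675, -0.2605)–(0, -1.325, -0.2605)  len=0.8316
  (v17,v20,v15) [--+] → (-0.516673, -1.36474, -0.2605)–(-1.11634, -1.11634, -0.2605)  len=0.6491
  (v15,v20,v18) [+-+] → (-0.516673, -1.36474, -0.2605)–(0, -1.57877, -0.2605)  len=0.5592
  (v19,v22,v20) [++-] → (0.168619, -1.25515, -0.2605)–(0, -1.325, -0.2605)  len=0.1825
  (v20,v22,v23) [-+-] → (0.168619, -1.25515, -0.2605)–(0.9369, -0.9369, -0.2605)  len=0.8316
  (v20,v23,v18) [--+] → (0.599662, -1.33036, -0.2605)–(0, -1.57877, -0.2605)  len=0.6491
  (v18,v23,v21) [+-+] → (0.599662, -1.33036, -0.2605)–(1.11634, -1.11634, -0.2605)  len=0.5592
  (v22,v1,v23) [++-] → (1.00675, -0.768281, -0.2605)–(0.9369, -0.9369, -0.2605)  len=0.1825
  (v23,v1,v2) [-+-] → (1.00675, -0.768281, -0.2605)–(1.325, 0, -0.2605)  len=0.8316
  (v23,v2,v21) [--+] → (1.36474, -0.516673, -0.2605)–(1.11634, -1.11634, -0.2605)  len=0.6491
  (v21,v2,v0) [+-+] → (1.36474, -0.516673, -0.2605)–(1.57877, 0, -0.2605)  len=0.5592

Chained into 2 loop(s):
  loop 1: 16 segments, perimeter = 8.1128
  loop 2: 16 segments, perimeter = 9.6666
Total perimeter = 17.779


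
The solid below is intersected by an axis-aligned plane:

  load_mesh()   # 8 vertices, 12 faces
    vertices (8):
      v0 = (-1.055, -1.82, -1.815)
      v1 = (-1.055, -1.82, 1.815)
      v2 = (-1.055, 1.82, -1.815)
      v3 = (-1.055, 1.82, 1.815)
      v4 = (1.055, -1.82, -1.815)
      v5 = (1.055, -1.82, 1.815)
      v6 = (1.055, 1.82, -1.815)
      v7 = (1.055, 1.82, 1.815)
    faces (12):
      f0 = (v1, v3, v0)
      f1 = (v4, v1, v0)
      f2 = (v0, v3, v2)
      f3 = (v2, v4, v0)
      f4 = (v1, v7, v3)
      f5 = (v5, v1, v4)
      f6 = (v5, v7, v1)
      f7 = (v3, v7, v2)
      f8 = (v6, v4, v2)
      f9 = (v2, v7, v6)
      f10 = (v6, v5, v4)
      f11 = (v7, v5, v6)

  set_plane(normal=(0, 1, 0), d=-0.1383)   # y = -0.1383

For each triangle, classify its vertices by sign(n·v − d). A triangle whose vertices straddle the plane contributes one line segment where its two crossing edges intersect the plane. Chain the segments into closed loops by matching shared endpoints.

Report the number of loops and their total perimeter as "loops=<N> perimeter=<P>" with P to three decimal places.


Straddling triangles (8 of 12):
  (v1,v3,v0) [-+-] → (-1.055, -0.1383, 1.815)–(-1.055, -0.1383, -0.13792)  len=1.9529
  (v0,v3,v2) [-++] → (-1.055, -0.1383, -0.13792)–(-1.055, -0.1383, -1.815)  len=1.6771
  (v2,v4,v0) [+--] → (0.0801684, -0.1383, -1.815)–(-1.055, -0.1383, -1.815)  len=1.1352
  (v1,v7,v3) [-++] → (-0.0801684, -0.1383, 1.815)–(-1.055, -0.1383, 1.815)  len=0.9748
  (v5,v7,v1) [-+-] → (1.055, -0.1383, 1.815)–(-0.0801684, -0.1383, 1.815)  len=1.1352
  (v6,v4,v2) [+-+] → (1.055, -0.1383, -1.815)–(0.0801684, -0.1383, -1.815)  len=0.9748
  (v6,v5,v4) [+--] → (1.055, -0.1383, 0.13792)–(1.055, -0.1383, -1.815)  len=1.9529
  (v7,v5,v6) [+-+] → (1.055, -0.1383, 1.815)–(1.055, -0.1383, 0.13792)  len=1.6771

Chained into 1 loop(s):
  loop 1: 8 segments, perimeter = 11.4800
Total perimeter = 11.480

loops=1 perimeter=11.480


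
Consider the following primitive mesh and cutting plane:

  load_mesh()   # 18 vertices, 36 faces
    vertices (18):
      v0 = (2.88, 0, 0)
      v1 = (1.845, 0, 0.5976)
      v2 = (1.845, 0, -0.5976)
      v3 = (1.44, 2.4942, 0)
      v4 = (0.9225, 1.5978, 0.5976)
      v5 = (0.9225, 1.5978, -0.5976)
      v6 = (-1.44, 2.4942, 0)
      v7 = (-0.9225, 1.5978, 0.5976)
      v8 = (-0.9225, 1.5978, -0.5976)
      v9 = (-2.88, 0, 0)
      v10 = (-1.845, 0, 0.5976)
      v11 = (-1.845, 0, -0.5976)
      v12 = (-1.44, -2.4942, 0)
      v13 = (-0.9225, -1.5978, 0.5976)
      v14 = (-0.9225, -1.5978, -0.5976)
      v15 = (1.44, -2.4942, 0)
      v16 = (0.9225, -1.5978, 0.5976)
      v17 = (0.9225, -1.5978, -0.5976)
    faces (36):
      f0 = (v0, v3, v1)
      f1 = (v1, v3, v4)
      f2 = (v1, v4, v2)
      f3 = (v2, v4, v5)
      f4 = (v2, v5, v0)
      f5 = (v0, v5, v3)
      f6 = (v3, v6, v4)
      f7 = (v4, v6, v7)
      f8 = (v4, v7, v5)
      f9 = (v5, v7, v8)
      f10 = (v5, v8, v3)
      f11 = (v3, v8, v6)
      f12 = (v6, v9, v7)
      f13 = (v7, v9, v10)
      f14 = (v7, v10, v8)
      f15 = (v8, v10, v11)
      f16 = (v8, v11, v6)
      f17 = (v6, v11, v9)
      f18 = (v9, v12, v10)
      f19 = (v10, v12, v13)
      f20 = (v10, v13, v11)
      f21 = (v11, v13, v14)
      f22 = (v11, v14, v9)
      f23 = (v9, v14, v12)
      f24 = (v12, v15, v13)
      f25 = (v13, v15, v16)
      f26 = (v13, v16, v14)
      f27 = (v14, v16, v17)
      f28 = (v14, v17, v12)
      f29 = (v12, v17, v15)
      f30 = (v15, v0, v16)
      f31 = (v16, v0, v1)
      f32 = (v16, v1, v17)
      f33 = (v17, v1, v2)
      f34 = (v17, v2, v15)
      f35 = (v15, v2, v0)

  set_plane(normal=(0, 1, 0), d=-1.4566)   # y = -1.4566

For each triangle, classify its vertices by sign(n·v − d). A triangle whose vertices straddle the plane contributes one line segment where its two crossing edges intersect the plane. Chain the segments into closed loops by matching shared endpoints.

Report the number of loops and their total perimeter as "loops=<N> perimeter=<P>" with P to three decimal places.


loops=2 perimeter=7.171

Straddling triangles (12 of 36):
  (v9,v12,v10) [+-+] → (-2.03905, -1.4566, 0)–(-1.60848, -1.4566, 0.248605)  len=0.4972
  (v10,v12,v13) [+--] → (-1.60848, -1.4566, 0.248605)–(-1.00402, -1.4566, 0.5976)  len=0.6980
  (v10,v13,v11) [+-+] → (-1.00402, -1.4566, 0.5976)–(-1.00402, -1.4566, 0.491978)  len=0.1056
  (v11,v13,v14) [+--] → (-1.00402, -1.4566, 0.491978)–(-1.00402, -1.4566, -0.5976)  len=1.0896
  (v11,v14,v9) [+-+] → (-1.00402, -1.4566, -0.5976)–(-1.09549, -1.4566, -0.544789)  len=0.1056
  (v9,v14,v12) [+--] → (-1.09549, -1.4566, -0.544789)–(-2.03905, -1.4566, 0)  len=1.0895
  (v15,v0,v16) [-+-] → (2.03905, -1.4566, 0)–(1.09549, -1.4566, 0.544789)  len=1.0895
  (v16,v0,v1) [-++] → (1.09549, -1.4566, 0.544789)–(1.00402, -1.4566, 0.5976)  len=0.1056
  (v16,v1,v17) [-+-] → (1.00402, -1.4566, 0.5976)–(1.00402, -1.4566, -0.491978)  len=1.0896
  (v17,v1,v2) [-++] → (1.00402, -1.4566, -0.491978)–(1.00402, -1.4566, -0.5976)  len=0.1056
  (v17,v2,v15) [-+-] → (1.00402, -1.4566, -0.5976)–(1.60848, -1.4566, -0.248605)  len=0.6980
  (v15,v2,v0) [-++] → (1.60848, -1.4566, -0.248605)–(2.03905, -1.4566, 0)  len=0.4972

Chained into 2 loop(s):
  loop 1: 6 segments, perimeter = 3.5855
  loop 2: 6 segments, perimeter = 3.5855
Total perimeter = 7.171


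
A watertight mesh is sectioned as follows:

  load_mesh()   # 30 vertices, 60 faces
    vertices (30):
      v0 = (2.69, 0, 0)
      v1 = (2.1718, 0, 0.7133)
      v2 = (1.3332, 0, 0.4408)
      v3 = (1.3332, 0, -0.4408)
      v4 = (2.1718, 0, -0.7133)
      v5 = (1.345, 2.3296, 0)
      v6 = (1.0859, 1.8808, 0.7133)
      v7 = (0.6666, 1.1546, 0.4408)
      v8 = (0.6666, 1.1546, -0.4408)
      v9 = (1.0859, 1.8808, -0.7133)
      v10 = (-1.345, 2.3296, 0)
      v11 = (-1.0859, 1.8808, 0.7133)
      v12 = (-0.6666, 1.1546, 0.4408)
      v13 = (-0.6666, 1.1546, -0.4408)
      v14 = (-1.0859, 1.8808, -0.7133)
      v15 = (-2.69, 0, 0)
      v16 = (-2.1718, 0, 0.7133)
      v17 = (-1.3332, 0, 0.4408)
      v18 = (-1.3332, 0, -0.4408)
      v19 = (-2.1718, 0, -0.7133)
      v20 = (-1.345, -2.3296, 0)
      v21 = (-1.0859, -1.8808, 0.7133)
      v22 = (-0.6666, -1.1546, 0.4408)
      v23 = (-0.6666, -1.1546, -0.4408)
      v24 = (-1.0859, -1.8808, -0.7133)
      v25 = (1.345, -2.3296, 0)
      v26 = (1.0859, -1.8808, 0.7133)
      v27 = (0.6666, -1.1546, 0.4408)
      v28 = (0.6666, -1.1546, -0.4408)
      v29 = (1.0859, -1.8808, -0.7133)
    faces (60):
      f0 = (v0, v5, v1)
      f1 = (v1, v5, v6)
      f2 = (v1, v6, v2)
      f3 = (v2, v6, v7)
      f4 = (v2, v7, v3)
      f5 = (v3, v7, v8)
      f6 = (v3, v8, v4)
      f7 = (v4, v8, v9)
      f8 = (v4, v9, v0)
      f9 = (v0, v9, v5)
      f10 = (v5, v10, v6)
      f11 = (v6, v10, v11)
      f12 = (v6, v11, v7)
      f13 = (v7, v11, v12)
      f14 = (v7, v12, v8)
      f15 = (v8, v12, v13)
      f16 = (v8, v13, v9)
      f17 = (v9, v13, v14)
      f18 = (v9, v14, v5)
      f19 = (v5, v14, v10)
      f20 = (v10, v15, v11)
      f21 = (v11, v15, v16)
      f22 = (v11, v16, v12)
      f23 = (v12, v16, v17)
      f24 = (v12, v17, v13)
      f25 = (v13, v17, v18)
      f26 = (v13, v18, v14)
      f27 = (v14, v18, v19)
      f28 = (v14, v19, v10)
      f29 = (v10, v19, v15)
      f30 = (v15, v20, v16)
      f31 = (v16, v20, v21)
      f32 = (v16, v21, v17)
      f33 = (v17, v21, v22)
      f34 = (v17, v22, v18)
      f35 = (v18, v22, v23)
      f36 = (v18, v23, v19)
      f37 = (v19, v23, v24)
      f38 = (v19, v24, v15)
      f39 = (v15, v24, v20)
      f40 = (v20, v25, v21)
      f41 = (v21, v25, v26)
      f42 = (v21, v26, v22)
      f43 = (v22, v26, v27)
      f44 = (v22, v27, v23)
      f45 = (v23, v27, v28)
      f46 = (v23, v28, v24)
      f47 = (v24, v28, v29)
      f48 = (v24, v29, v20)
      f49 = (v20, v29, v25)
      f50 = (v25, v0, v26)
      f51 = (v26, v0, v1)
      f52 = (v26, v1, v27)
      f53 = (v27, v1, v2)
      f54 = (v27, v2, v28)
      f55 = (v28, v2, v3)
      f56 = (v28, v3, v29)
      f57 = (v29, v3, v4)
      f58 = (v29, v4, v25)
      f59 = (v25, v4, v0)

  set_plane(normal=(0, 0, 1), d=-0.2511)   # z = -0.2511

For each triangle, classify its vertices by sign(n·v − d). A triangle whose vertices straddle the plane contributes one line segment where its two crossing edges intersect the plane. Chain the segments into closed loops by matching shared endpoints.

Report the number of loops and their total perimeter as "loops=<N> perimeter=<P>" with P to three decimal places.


loops=2 perimeter=23.045

Straddling triangles (24 of 60):
  (v2,v7,v3) [++-] → (1.18976, 0.248443, -0.2511)–(1.3332, 0, -0.2511)  len=0.2869
  (v3,v7,v8) [-+-] → (1.18976, 0.248443, -0.2511)–(0.6666, 1.1546, -0.2511)  len=1.0463
  (v4,v9,v0) [--+] → (2.12532, 0.66209, -0.2511)–(2.50758, 0, -0.2511)  len=0.7645
  (v0,v9,v5) [+-+] → (2.12532, 0.66209, -0.2511)–(1.25379, 2.17161, -0.2511)  len=1.7430
  (v7,v12,v8) [++-] → (0.379726, 1.1546, -0.2511)–(0.6666, 1.1546, -0.2511)  len=0.2869
  (v8,v12,v13) [-+-] → (0.379726, 1.1546, -0.2511)–(-0.6666, 1.1546, -0.2511)  len=1.0463
  (v9,v14,v5) [--+] → (0.48926, 2.17161, -0.2511)–(1.25379, 2.17161, -0.2511)  len=0.7645
  (v5,v14,v10) [+-+] → (0.48926, 2.17161, -0.2511)–(-1.25379, 2.17161, -0.2511)  len=1.7431
  (v12,v17,v13) [++-] → (-0.810037, 0.906157, -0.2511)–(-0.6666, 1.1546, -0.2511)  len=0.2869
  (v13,v17,v18) [-+-] → (-0.810037, 0.906157, -0.2511)–(-1.3332, 0, -0.2511)  len=1.0463
  (v14,v19,v10) [--+] → (-1.63605, 1.50952, -0.2511)–(-1.25379, 2.17161, -0.2511)  len=0.7645
  (v10,v19,v15) [+-+] → (-1.63605, 1.50952, -0.2511)–(-2.50758, 0, -0.2511)  len=1.7430
  (v17,v22,v18) [++-] → (-1.18976, -0.248443, -0.2511)–(-1.3332, 0, -0.2511)  len=0.2869
  (v18,v22,v23) [-+-] → (-1.18976, -0.248443, -0.2511)–(-0.6666, -1.1546, -0.2511)  len=1.0463
  (v19,v24,v15) [--+] → (-2.12532, -0.66209, -0.2511)–(-2.50758, 0, -0.2511)  len=0.7645
  (v15,v24,v20) [+-+] → (-2.12532, -0.66209, -0.2511)–(-1.25379, -2.17161, -0.2511)  len=1.7430
  (v22,v27,v23) [++-] → (-0.379726, -1.1546, -0.2511)–(-0.6666, -1.1546, -0.2511)  len=0.2869
  (v23,v27,v28) [-+-] → (-0.379726, -1.1546, -0.2511)–(0.6666, -1.1546, -0.2511)  len=1.0463
  (v24,v29,v20) [--+] → (-0.48926, -2.17161, -0.2511)–(-1.25379, -2.17161, -0.2511)  len=0.7645
  (v20,v29,v25) [+-+] → (-0.48926, -2.17161, -0.2511)–(1.25379, -2.17161, -0.2511)  len=1.7431
  (v27,v2,v28) [++-] → (0.810037, -0.906157, -0.2511)–(0.6666, -1.1546, -0.2511)  len=0.2869
  (v28,v2,v3) [-+-] → (0.810037, -0.906157, -0.2511)–(1.3332, 0, -0.2511)  len=1.0463
  (v29,v4,v25) [--+] → (1.63605, -1.50952, -0.2511)–(1.25379, -2.17161, -0.2511)  len=0.7645
  (v25,v4,v0) [+-+] → (1.63605, -1.50952, -0.2511)–(2.50758, 0, -0.2511)  len=1.7430

Chained into 2 loop(s):
  loop 1: 12 segments, perimeter = 7.9993
  loop 2: 12 segments, perimeter = 15.0454
Total perimeter = 23.045


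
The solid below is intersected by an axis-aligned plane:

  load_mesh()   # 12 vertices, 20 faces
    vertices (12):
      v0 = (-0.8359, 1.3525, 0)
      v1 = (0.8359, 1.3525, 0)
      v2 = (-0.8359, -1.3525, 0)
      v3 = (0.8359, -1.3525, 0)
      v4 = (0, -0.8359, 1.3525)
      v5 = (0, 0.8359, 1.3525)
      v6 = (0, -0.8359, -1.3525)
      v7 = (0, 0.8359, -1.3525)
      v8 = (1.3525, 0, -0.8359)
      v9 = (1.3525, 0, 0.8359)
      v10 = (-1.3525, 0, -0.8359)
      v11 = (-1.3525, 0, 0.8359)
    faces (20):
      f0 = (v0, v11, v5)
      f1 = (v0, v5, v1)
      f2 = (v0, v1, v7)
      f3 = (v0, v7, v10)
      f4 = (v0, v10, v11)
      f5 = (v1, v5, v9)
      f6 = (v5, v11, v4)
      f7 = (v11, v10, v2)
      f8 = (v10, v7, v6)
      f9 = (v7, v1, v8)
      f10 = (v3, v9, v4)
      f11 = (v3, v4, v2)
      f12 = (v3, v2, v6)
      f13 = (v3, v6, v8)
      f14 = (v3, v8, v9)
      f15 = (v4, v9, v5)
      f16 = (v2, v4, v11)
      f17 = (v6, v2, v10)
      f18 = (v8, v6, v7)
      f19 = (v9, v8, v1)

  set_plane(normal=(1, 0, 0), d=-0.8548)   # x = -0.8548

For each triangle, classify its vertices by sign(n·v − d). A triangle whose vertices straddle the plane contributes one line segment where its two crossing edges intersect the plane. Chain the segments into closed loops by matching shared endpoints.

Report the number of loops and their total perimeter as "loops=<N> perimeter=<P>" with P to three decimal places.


loops=1 perimeter=6.984

Straddling triangles (8 of 20):
  (v0,v11,v5) [+-+] → (-0.8548, 1.30302, 0.0305817)–(-0.8548, 0.307599, 1.026)  len=1.4077
  (v0,v7,v10) [++-] → (-0.8548, 0.307599, -1.026)–(-0.8548, 1.30302, -0.0305817)  len=1.4077
  (v0,v10,v11) [+--] → (-0.8548, 1.30302, -0.0305817)–(-0.8548, 1.30302, 0.0305817)  len=0.0612
  (v5,v11,v4) [+-+] → (-0.8548, 0.307599, 1.026)–(-0.8548, -0.307599, 1.026)  len=0.6152
  (v11,v10,v2) [--+] → (-0.8548, -1.30302, -0.0305817)–(-0.8548, -1.30302, 0.0305817)  len=0.0612
  (v10,v7,v6) [-++] → (-0.8548, 0.307599, -1.026)–(-0.8548, -0.307599, -1.026)  len=0.6152
  (v2,v4,v11) [++-] → (-0.8548, -0.307599, 1.026)–(-0.8548, -1.30302, 0.0305817)  len=1.4077
  (v6,v2,v10) [++-] → (-0.8548, -1.30302, -0.0305817)–(-0.8548, -0.307599, -1.026)  len=1.4077

Chained into 1 loop(s):
  loop 1: 8 segments, perimeter = 6.9837
Total perimeter = 6.984


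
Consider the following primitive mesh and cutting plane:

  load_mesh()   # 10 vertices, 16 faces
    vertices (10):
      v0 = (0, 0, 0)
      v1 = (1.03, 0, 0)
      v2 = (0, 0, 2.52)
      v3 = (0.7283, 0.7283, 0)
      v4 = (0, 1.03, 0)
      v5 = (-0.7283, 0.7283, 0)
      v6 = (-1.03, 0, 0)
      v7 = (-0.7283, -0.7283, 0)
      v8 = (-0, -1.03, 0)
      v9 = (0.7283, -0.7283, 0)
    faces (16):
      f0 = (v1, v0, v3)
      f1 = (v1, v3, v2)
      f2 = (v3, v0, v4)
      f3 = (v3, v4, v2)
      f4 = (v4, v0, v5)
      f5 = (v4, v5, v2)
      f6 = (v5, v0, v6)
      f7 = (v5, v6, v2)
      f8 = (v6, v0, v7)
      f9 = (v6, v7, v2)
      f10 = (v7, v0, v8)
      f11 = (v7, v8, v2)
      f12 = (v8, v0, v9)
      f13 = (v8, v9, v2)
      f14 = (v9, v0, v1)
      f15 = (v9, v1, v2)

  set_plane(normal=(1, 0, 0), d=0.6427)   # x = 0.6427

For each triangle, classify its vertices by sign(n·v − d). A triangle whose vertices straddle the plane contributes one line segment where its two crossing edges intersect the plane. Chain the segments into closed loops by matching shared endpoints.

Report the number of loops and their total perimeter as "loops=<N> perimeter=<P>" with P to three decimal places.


Straddling triangles (8 of 16):
  (v1,v0,v3) [+-+] → (0.6427, 0, 0)–(0.6427, 0.6427, 0)  len=0.6427
  (v1,v3,v2) [++-] → (0.6427, 0.6427, 0.296186)–(0.6427, 0, 0.947569)  len=0.9151
  (v3,v0,v4) [+--] → (0.6427, 0.6427, 0)–(0.6427, 0.76376, 0)  len=0.1211
  (v3,v4,v2) [+--] → (0.6427, 0.76376, 0)–(0.6427, 0.6427, 0.296186)  len=0.3200
  (v8,v0,v9) [--+] → (0.6427, -0.6427, 0)–(0.6427, -0.76376, 0)  len=0.1211
  (v8,v9,v2) [-+-] → (0.6427, -0.76376, 0)–(0.6427, -0.6427, 0.296186)  len=0.3200
  (v9,v0,v1) [+-+] → (0.6427, -0.6427, 0)–(0.6427, 0, 0)  len=0.6427
  (v9,v1,v2) [++-] → (0.6427, 0, 0.947569)–(0.6427, -0.6427, 0.296186)  len=0.9151

Chained into 1 loop(s):
  loop 1: 8 segments, perimeter = 3.9976
Total perimeter = 3.998

loops=1 perimeter=3.998
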